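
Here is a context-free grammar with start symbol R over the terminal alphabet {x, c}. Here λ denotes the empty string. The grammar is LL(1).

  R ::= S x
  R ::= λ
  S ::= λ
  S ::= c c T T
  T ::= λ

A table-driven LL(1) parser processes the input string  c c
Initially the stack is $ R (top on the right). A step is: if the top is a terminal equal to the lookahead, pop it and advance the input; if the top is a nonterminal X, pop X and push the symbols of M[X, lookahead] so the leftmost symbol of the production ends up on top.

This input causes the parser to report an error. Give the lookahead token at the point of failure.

     Stack        Input  Action
  1  $ R          c c $  expand R ::= S x
  2  $ x S        c c $  expand S ::= c c T T
  3  $ x T T c c  c c $  match c
  4  $ x T T c    c $    match c
  5  $ x T T      $      error: M[T, $] is empty

$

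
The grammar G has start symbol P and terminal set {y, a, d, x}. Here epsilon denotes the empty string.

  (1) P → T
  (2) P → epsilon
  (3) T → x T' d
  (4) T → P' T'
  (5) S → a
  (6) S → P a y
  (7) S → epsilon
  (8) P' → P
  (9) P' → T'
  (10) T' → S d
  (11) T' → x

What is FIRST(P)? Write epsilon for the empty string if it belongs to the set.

{epsilon, a, d, x}

FIRST(P): from P→T we get {a, d, x}; from P→epsilon we get {epsilon}. So FIRST(P) = {epsilon, a, d, x}.
FIRST(S): from S→a we get {a}; from S→P a y we get {a, d, x}; from S→epsilon we get {epsilon}. So FIRST(S) = {epsilon, a, d, x}.
FIRST(T'): from T'→S d we get {a, d, x}; from T'→x we get {x}. So FIRST(T') = {a, d, x}.
FIRST(P'): from P'→P we get {epsilon, a, d, x}; from P'→T' we get {a, d, x}. So FIRST(P') = {epsilon, a, d, x}.
FIRST(T): from T→x T' d we get {x}; from T→P' T' we get {a, d, x}. So FIRST(T) = {a, d, x}.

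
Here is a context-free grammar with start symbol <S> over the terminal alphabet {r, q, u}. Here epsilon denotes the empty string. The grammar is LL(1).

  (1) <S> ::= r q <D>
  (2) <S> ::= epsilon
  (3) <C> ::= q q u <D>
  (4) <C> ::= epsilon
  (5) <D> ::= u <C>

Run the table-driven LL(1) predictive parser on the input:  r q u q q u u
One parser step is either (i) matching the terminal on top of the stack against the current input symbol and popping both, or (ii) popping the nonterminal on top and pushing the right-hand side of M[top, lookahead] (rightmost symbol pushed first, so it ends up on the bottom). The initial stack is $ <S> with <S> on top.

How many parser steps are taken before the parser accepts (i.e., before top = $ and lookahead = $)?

12

      Stack        Input            Action
   1  $ <S>        r q u q q u u $  expand <S> ::= r q <D>
   2  $ <D> q r    r q u q q u u $  match r
   3  $ <D> q      q u q q u u $    match q
   4  $ <D>        u q q u u $      expand <D> ::= u <C>
   5  $ <C> u      u q q u u $      match u
   6  $ <C>        q q u u $        expand <C> ::= q q u <D>
   7  $ <D> u q q  q q u u $        match q
   8  $ <D> u q    q u u $          match q
   9  $ <D> u      u u $            match u
  10  $ <D>        u $              expand <D> ::= u <C>
  11  $ <C> u      u $              match u
  12  $ <C>        $                expand <C> ::= epsilon
Accept reached after 12 steps.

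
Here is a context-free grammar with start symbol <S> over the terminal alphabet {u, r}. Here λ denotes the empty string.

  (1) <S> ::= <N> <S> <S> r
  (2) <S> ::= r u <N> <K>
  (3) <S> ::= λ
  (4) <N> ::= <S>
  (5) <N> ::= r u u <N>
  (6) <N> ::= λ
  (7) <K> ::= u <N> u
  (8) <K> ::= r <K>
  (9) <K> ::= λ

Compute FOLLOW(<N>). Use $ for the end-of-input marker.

FIRST(<K>): from <K>::=u <N> u we get {u}; from <K>::=r <K> we get {r}; from <K>::=λ we get {λ}. So FIRST(<K>) = {λ, r, u}.
FIRST(<S>): from <S>::=<N> <S> <S> r we get {r}; from <S>::=r u <N> <K> we get {r}; from <S>::=λ we get {λ}. So FIRST(<S>) = {λ, r}.
FIRST(<N>): from <N>::=<S> we get {λ, r}; from <N>::=r u u <N> we get {r}; from <N>::=λ we get {λ}. So FIRST(<N>) = {λ, r}.
FOLLOW(<S>) includes $ since <S> is the start symbol.
FOLLOW(<S>): in <S>::=<N> <S> <S> r (occurrence 1), <S> is followed by <S> r with FIRST {r}; in <S>::=<N> <S> <S> r (occurrence 2), <S> is followed by r with FIRST {r}; in <N>::=<S>, the suffix after <S> is empty, so FOLLOW(<S>) ⊇ FOLLOW(<N>) = {$, r, u}. Thus FOLLOW(<S>) = {$, r, u}.
FOLLOW(<N>): in <S>::=<N> <S> <S> r, <N> is followed by <S> <S> r with FIRST {r}; in <S>::=r u <N> <K>, <N> is followed by <K> with FIRST {λ, r, u}; in <S>::=r u <N> <K>, the suffix after <N> is nullable, so FOLLOW(<N>) ⊇ FOLLOW(<S>) = {$, r, u}; in <N>::=r u u <N>, the suffix after <N> is empty (adds nothing new); in <K>::=u <N> u, <N> is followed by u with FIRST {u}. Thus FOLLOW(<N>) = {$, r, u}.
FOLLOW(<K>): in <S>::=r u <N> <K>, the suffix after <K> is empty, so FOLLOW(<K>) ⊇ FOLLOW(<S>) = {$, r, u}; in <K>::=r <K>, the suffix after <K> is empty (adds nothing new). Thus FOLLOW(<K>) = {$, r, u}.

{$, r, u}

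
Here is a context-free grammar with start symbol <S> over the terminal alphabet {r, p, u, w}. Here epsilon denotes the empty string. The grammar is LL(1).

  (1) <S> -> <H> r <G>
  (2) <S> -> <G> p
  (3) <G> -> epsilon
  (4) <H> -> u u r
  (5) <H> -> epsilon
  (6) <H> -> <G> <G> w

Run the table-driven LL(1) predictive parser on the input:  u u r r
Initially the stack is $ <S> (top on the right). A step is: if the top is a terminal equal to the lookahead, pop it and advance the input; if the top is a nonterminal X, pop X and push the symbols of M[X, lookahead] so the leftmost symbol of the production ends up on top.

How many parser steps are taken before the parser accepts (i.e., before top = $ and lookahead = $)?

     Stack          Input      Action
  1  $ <S>          u u r r $  expand <S> -> <H> r <G>
  2  $ <G> r <H>    u u r r $  expand <H> -> u u r
  3  $ <G> r r u u  u u r r $  match u
  4  $ <G> r r u    u r r $    match u
  5  $ <G> r r      r r $      match r
  6  $ <G> r        r $        match r
  7  $ <G>          $          expand <G> -> epsilon
Accept reached after 7 steps.

7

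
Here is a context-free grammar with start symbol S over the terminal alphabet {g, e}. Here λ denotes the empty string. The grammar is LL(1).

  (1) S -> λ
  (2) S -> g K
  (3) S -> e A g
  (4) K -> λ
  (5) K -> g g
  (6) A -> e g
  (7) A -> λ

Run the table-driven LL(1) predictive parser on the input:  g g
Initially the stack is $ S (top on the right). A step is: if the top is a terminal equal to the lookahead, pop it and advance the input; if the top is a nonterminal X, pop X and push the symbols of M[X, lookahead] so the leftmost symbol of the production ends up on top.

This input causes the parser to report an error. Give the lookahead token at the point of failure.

     Stack  Input  Action
  1  $ S    g g $  expand S -> g K
  2  $ K g  g g $  match g
  3  $ K    g $    expand K -> g g
  4  $ g g  g $    match g
  5  $ g    $      error: top is terminal g but lookahead is $

$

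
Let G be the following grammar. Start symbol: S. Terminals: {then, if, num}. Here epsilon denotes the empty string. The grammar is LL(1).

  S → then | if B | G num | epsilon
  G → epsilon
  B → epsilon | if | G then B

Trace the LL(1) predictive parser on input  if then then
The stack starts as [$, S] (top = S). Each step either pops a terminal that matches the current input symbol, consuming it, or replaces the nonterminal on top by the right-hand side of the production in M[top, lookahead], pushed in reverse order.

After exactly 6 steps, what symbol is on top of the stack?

     Stack       Input           Action
  1  $ S         if then then $  expand S → if B
  2  $ B if      if then then $  match if
  3  $ B         then then $     expand B → G then B
  4  $ B then G  then then $     expand G → epsilon
  5  $ B then    then then $     match then
  6  $ B         then $          expand B → G then B
Stack after step 6: $ B then G (top = G).

G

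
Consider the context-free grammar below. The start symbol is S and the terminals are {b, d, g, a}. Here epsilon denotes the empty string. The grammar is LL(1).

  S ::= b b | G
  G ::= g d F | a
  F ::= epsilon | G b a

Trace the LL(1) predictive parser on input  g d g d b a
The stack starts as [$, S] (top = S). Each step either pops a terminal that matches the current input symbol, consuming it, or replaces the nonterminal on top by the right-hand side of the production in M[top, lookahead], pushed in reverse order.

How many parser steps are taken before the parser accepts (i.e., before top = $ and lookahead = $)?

11

      Stack        Input          Action
   1  $ S          g d g d b a $  expand S ::= G
   2  $ G          g d g d b a $  expand G ::= g d F
   3  $ F d g      g d g d b a $  match g
   4  $ F d        d g d b a $    match d
   5  $ F          g d b a $      expand F ::= G b a
   6  $ a b G      g d b a $      expand G ::= g d F
   7  $ a b F d g  g d b a $      match g
   8  $ a b F d    d b a $        match d
   9  $ a b F      b a $          expand F ::= epsilon
  10  $ a b        b a $          match b
  11  $ a          a $            match a
Accept reached after 11 steps.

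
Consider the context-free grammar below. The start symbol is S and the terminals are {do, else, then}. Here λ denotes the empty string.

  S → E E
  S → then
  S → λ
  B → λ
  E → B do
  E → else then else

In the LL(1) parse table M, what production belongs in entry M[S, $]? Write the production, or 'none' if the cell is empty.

FIRST(B): from B→λ we get {λ}. So FIRST(B) = {λ}.
FIRST(E): from E→B do we get {do}; from E→else then else we get {else}. So FIRST(E) = {do, else}.
FIRST(S): from S→E E we get {do, else}; from S→then we get {then}; from S→λ we get {λ}. So FIRST(S) = {λ, do, else, then}.
FOLLOW(S) includes $ since S is the start symbol.
FOLLOW(S): S appears on no right-hand side. Thus FOLLOW(S) = {$}.
For S → E E: FIRST(E E) = {do, else}, so it goes in M[S, t] for t ∈ {do, else}.
For S → then: FIRST(then) = {then}, so it goes in M[S, t] for t ∈ {then}.
For S → λ: FIRST(λ) = {λ}, so it goes in M[S, t] for t ∈ {}; since λ ∈ FIRST, also for every t ∈ FOLLOW(S) = {$}.

S → λ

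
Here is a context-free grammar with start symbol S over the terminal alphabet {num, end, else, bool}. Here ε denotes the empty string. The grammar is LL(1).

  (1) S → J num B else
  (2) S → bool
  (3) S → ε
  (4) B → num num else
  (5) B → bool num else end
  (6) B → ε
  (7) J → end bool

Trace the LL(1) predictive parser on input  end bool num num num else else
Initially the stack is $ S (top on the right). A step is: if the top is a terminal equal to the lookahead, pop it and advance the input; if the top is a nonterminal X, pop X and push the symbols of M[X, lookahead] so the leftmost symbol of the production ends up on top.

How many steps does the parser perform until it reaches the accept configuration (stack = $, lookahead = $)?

10

      Stack                  Input                             Action
   1  $ S                    end bool num num num else else $  expand S → J num B else
   2  $ else B num J         end bool num num num else else $  expand J → end bool
   3  $ else B num bool end  end bool num num num else else $  match end
   4  $ else B num bool      bool num num num else else $      match bool
   5  $ else B num           num num num else else $           match num
   6  $ else B               num num else else $               expand B → num num else
   7  $ else else num num    num num else else $               match num
   8  $ else else num        num else else $                   match num
   9  $ else else            else else $                       match else
  10  $ else                 else $                            match else
Accept reached after 10 steps.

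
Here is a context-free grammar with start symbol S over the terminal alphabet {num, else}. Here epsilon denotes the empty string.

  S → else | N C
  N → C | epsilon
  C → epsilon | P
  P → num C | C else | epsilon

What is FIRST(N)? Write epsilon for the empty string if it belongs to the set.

FIRST(S): from S→else we get {else}; from S→N C we get {epsilon, else, num}. So FIRST(S) = {epsilon, else, num}.
FIRST(N): from N→C we get {epsilon, else, num}; from N→epsilon we get {epsilon}. So FIRST(N) = {epsilon, else, num}.
FIRST(C): from C→epsilon we get {epsilon}; from C→P we get {epsilon, else, num}. So FIRST(C) = {epsilon, else, num}.
FIRST(P): from P→num C we get {num}; from P→C else we get {else, num}; from P→epsilon we get {epsilon}. So FIRST(P) = {epsilon, else, num}.

{epsilon, else, num}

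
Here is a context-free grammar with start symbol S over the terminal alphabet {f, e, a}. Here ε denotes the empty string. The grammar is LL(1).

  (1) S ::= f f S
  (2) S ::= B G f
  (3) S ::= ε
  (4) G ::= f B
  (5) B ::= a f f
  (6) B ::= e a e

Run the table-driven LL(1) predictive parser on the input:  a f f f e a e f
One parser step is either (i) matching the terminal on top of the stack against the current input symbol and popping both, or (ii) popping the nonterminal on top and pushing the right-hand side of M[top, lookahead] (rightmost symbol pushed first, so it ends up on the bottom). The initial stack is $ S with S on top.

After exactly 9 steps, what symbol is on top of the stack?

a

step 1: stack=$ S  input=a f f f e a e f $  — expand S ::= B G f
step 2: stack=$ f G B  input=a f f f e a e f $  — expand B ::= a f f
step 3: stack=$ f G f f a  input=a f f f e a e f $  — match a
step 4: stack=$ f G f f  input=f f f e a e f $  — match f
step 5: stack=$ f G f  input=f f e a e f $  — match f
step 6: stack=$ f G  input=f e a e f $  — expand G ::= f B
step 7: stack=$ f B f  input=f e a e f $  — match f
step 8: stack=$ f B  input=e a e f $  — expand B ::= e a e
step 9: stack=$ f e a e  input=e a e f $  — match e
Stack after step 9: $ f e a (top = a).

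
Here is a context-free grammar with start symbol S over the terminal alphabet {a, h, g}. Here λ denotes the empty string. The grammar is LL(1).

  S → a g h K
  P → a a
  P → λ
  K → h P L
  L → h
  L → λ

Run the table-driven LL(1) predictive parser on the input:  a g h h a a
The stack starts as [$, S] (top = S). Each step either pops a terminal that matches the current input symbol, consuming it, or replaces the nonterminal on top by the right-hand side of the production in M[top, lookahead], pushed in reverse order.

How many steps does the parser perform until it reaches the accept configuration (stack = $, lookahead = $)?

10

step 1: stack=$ S  input=a g h h a a $  — expand S → a g h K
step 2: stack=$ K h g a  input=a g h h a a $  — match a
step 3: stack=$ K h g  input=g h h a a $  — match g
step 4: stack=$ K h  input=h h a a $  — match h
step 5: stack=$ K  input=h a a $  — expand K → h P L
step 6: stack=$ L P h  input=h a a $  — match h
step 7: stack=$ L P  input=a a $  — expand P → a a
step 8: stack=$ L a a  input=a a $  — match a
step 9: stack=$ L a  input=a $  — match a
step 10: stack=$ L  input=$  — expand L → λ
Accept reached after 10 steps.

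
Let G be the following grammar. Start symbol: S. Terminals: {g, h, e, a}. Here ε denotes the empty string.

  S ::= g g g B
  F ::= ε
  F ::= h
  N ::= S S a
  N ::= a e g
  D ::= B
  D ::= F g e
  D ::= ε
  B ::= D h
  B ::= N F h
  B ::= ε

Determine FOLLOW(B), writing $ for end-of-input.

FIRST(S) = {g}
FIRST(F) = {ε, h}
FIRST(N) = {a, g}  (via S S a)
FIRST(D) = {ε, a, g, h}  (via B, F g e)
FIRST(B) = {ε, a, g, h}  (via D h, N F h)
FOLLOW(S) includes $ since S is the start symbol.
FOLLOW(S): in N::=S S a (occurrence 1), S is followed by S a with FIRST {g}; in N::=S S a (occurrence 2), S is followed by a with FIRST {a}. Thus FOLLOW(S) = {$, a, g}.
FOLLOW(F): in D::=F g e, F is followed by g e with FIRST {g}; in B::=N F h, F is followed by h with FIRST {h}. Thus FOLLOW(F) = {g, h}.
FOLLOW(N): in B::=N F h, N is followed by F h with FIRST {h}. Thus FOLLOW(N) = {h}.
FOLLOW(D): in B::=D h, D is followed by h with FIRST {h}. Thus FOLLOW(D) = {h}.
FOLLOW(B): in S::=g g g B, the suffix after B is empty, so FOLLOW(B) ⊇ FOLLOW(S) = {$, a, g}; in D::=B, the suffix after B is empty, so FOLLOW(B) ⊇ FOLLOW(D) = {h}. Thus FOLLOW(B) = {$, a, g, h}.

{$, a, g, h}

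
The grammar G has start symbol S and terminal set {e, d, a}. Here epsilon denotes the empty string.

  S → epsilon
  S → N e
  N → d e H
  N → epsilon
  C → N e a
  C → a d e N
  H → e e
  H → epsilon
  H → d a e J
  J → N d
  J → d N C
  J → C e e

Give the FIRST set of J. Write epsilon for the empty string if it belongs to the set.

FIRST(N): from N→d e H we get {d}; from N→epsilon we get {epsilon}. So FIRST(N) = {epsilon, d}.
FIRST(H): from H→e e we get {e}; from H→epsilon we get {epsilon}; from H→d a e J we get {d}. So FIRST(H) = {epsilon, d, e}.
FIRST(S): from S→epsilon we get {epsilon}; from S→N e we get {d, e}. So FIRST(S) = {epsilon, d, e}.
FIRST(C): from C→N e a we get {d, e}; from C→a d e N we get {a}. So FIRST(C) = {a, d, e}.
FIRST(J): from J→N d we get {d}; from J→d N C we get {d}; from J→C e e we get {a, d, e}. So FIRST(J) = {a, d, e}.

{a, d, e}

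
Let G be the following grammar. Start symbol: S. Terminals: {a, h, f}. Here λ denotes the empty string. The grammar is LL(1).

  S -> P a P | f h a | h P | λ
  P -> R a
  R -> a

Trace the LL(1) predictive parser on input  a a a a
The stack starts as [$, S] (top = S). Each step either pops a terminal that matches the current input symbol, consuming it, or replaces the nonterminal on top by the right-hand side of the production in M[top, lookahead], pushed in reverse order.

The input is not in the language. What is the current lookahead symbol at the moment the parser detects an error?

step 1: stack=$ S  input=a a a a $  — expand S -> P a P
step 2: stack=$ P a P  input=a a a a $  — expand P -> R a
step 3: stack=$ P a a R  input=a a a a $  — expand R -> a
step 4: stack=$ P a a a  input=a a a a $  — match a
step 5: stack=$ P a a  input=a a a $  — match a
step 6: stack=$ P a  input=a a $  — match a
step 7: stack=$ P  input=a $  — expand P -> R a
step 8: stack=$ a R  input=a $  — expand R -> a
step 9: stack=$ a a  input=a $  — match a
step 10: stack=$ a  input=$  — error: top is terminal a but lookahead is $

$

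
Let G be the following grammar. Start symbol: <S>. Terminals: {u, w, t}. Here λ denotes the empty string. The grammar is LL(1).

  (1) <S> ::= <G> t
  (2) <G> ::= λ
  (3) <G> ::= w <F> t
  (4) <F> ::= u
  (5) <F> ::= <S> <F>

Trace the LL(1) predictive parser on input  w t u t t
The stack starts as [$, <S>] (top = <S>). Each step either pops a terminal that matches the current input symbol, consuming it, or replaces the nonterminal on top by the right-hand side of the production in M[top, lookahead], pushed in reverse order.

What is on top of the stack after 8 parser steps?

step 1: stack=$ <S>  input=w t u t t $  — expand <S> ::= <G> t
step 2: stack=$ t <G>  input=w t u t t $  — expand <G> ::= w <F> t
step 3: stack=$ t t <F> w  input=w t u t t $  — match w
step 4: stack=$ t t <F>  input=t u t t $  — expand <F> ::= <S> <F>
step 5: stack=$ t t <F> <S>  input=t u t t $  — expand <S> ::= <G> t
step 6: stack=$ t t <F> t <G>  input=t u t t $  — expand <G> ::= λ
step 7: stack=$ t t <F> t  input=t u t t $  — match t
step 8: stack=$ t t <F>  input=u t t $  — expand <F> ::= u
Stack after step 8: $ t t u (top = u).

u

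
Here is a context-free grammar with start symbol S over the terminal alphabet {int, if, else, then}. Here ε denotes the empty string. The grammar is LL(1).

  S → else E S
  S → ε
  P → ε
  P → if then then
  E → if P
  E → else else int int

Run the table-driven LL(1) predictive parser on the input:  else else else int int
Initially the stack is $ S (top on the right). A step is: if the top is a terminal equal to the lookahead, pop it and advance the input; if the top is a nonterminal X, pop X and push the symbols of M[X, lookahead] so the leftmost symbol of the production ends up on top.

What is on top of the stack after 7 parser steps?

S

     Stack                  Input                     Action
  1  $ S                    else else else int int $  expand S → else E S
  2  $ S E else             else else else int int $  match else
  3  $ S E                  else else int int $       expand E → else else int int
  4  $ S int int else else  else else int int $       match else
  5  $ S int int else       else int int $            match else
  6  $ S int int            int int $                 match int
  7  $ S int                int $                     match int
Stack after step 7: $ S (top = S).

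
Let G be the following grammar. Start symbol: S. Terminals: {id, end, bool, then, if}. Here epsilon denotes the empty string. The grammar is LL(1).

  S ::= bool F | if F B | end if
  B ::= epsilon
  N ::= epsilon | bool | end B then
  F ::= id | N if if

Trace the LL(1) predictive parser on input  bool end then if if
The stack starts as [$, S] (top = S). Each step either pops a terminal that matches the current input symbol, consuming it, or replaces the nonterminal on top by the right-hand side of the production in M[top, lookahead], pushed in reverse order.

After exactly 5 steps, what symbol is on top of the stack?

B

     Stack               Input                  Action
  1  $ S                 bool end then if if $  expand S ::= bool F
  2  $ F bool            bool end then if if $  match bool
  3  $ F                 end then if if $       expand F ::= N if if
  4  $ if if N           end then if if $       expand N ::= end B then
  5  $ if if then B end  end then if if $       match end
Stack after step 5: $ if if then B (top = B).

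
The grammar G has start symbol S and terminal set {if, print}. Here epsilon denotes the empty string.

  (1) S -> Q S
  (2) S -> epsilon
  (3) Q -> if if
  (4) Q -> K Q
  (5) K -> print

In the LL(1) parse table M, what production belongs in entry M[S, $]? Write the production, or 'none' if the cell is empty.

S -> epsilon

FIRST(K): from K->print we get {print}. So FIRST(K) = {print}.
FIRST(Q): from Q->if if we get {if}; from Q->K Q we get {print}. So FIRST(Q) = {if, print}.
FIRST(S): from S->Q S we get {if, print}; from S->epsilon we get {epsilon}. So FIRST(S) = {epsilon, if, print}.
FOLLOW(S) includes $ since S is the start symbol.
FOLLOW(S): in S->Q S, the suffix after S is empty (adds nothing new). Thus FOLLOW(S) = {$}.
For S -> Q S: FIRST(Q S) = {if, print}, so it goes in M[S, t] for t ∈ {if, print}.
For S -> epsilon: FIRST(epsilon) = {epsilon}, so it goes in M[S, t] for t ∈ {}; since epsilon ∈ FIRST, also for every t ∈ FOLLOW(S) = {$}.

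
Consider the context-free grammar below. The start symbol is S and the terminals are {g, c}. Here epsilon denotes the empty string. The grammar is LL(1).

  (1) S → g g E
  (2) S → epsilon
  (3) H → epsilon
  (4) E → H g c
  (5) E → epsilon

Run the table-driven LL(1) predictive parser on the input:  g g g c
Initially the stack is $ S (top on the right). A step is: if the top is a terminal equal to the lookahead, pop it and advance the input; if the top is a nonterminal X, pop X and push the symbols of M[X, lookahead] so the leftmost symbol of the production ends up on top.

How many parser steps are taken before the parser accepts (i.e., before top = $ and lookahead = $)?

     Stack    Input      Action
  1  $ S      g g g c $  expand S → g g E
  2  $ E g g  g g g c $  match g
  3  $ E g    g g c $    match g
  4  $ E      g c $      expand E → H g c
  5  $ c g H  g c $      expand H → epsilon
  6  $ c g    g c $      match g
  7  $ c      c $        match c
Accept reached after 7 steps.

7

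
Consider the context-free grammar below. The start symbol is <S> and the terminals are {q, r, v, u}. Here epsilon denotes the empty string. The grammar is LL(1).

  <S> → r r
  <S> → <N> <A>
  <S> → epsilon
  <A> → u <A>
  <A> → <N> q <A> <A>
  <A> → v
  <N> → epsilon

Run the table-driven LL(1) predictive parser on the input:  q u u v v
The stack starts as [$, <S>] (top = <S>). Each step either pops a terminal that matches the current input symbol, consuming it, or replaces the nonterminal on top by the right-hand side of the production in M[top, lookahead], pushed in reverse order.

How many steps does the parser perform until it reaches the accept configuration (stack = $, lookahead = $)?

13

step 1: stack=$ <S>  input=q u u v v $  — expand <S> → <N> <A>
step 2: stack=$ <A> <N>  input=q u u v v $  — expand <N> → epsilon
step 3: stack=$ <A>  input=q u u v v $  — expand <A> → <N> q <A> <A>
step 4: stack=$ <A> <A> q <N>  input=q u u v v $  — expand <N> → epsilon
step 5: stack=$ <A> <A> q  input=q u u v v $  — match q
step 6: stack=$ <A> <A>  input=u u v v $  — expand <A> → u <A>
step 7: stack=$ <A> <A> u  input=u u v v $  — match u
step 8: stack=$ <A> <A>  input=u v v $  — expand <A> → u <A>
step 9: stack=$ <A> <A> u  input=u v v $  — match u
step 10: stack=$ <A> <A>  input=v v $  — expand <A> → v
step 11: stack=$ <A> v  input=v v $  — match v
step 12: stack=$ <A>  input=v $  — expand <A> → v
step 13: stack=$ v  input=v $  — match v
Accept reached after 13 steps.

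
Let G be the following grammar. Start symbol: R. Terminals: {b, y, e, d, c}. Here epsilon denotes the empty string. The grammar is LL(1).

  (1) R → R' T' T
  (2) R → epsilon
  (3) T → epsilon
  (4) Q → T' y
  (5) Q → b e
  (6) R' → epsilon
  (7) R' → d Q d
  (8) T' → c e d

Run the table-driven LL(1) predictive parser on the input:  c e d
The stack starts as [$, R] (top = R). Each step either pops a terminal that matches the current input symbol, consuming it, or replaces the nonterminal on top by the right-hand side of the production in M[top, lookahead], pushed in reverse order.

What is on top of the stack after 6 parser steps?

T

     Stack      Input    Action
  1  $ R        c e d $  expand R → R' T' T
  2  $ T T' R'  c e d $  expand R' → epsilon
  3  $ T T'     c e d $  expand T' → c e d
  4  $ T d e c  c e d $  match c
  5  $ T d e    e d $    match e
  6  $ T d      d $      match d
Stack after step 6: $ T (top = T).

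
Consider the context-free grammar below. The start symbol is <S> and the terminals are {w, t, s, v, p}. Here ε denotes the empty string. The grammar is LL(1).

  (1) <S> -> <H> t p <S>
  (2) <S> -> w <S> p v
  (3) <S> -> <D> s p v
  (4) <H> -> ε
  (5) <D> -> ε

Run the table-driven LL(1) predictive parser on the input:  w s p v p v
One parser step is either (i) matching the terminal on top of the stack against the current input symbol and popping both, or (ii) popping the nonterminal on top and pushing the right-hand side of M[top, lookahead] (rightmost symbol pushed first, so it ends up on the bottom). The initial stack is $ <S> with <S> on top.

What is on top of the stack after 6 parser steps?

v

step 1: stack=$ <S>  input=w s p v p v $  — expand <S> -> w <S> p v
step 2: stack=$ v p <S> w  input=w s p v p v $  — match w
step 3: stack=$ v p <S>  input=s p v p v $  — expand <S> -> <D> s p v
step 4: stack=$ v p v p s <D>  input=s p v p v $  — expand <D> -> ε
step 5: stack=$ v p v p s  input=s p v p v $  — match s
step 6: stack=$ v p v p  input=p v p v $  — match p
Stack after step 6: $ v p v (top = v).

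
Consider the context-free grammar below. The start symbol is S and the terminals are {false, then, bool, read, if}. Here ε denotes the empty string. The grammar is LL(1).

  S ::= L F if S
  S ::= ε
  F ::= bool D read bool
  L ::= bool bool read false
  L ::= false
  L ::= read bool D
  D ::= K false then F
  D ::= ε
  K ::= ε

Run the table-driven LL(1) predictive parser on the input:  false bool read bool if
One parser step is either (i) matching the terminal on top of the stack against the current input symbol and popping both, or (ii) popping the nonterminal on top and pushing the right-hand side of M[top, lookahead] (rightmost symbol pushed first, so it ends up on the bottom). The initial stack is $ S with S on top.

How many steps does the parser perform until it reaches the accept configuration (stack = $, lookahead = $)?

10

      Stack                    Input                      Action
   1  $ S                      false bool read bool if $  expand S ::= L F if S
   2  $ S if F L               false bool read bool if $  expand L ::= false
   3  $ S if F false           false bool read bool if $  match false
   4  $ S if F                 bool read bool if $        expand F ::= bool D read bool
   5  $ S if bool read D bool  bool read bool if $        match bool
   6  $ S if bool read D       read bool if $             expand D ::= ε
   7  $ S if bool read         read bool if $             match read
   8  $ S if bool              bool if $                  match bool
   9  $ S if                   if $                       match if
  10  $ S                      $                          expand S ::= ε
Accept reached after 10 steps.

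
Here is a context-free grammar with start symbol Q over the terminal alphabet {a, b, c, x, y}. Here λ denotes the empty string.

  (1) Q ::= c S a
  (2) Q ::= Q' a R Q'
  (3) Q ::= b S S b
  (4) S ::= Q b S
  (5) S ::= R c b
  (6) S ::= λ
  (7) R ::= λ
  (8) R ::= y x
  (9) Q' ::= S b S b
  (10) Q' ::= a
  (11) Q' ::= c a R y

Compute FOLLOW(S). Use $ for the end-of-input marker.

FIRST(R): from R::=λ we get {λ}; from R::=y x we get {y}. So FIRST(R) = {λ, y}.
FIRST(Q): from Q::=c S a we get {c}; from Q::=Q' a R Q' we get {a, b, c, y}; from Q::=b S S b we get {b}. So FIRST(Q) = {a, b, c, y}.
FIRST(S): from S::=Q b S we get {a, b, c, y}; from S::=R c b we get {c, y}; from S::=λ we get {λ}. So FIRST(S) = {λ, a, b, c, y}.
FIRST(Q'): from Q'::=S b S b we get {a, b, c, y}; from Q'::=a we get {a}; from Q'::=c a R y we get {c}. So FIRST(Q') = {a, b, c, y}.
FOLLOW(Q) includes $ since Q is the start symbol.
FOLLOW(Q): in S::=Q b S, Q is followed by b S with FIRST {b}. Thus FOLLOW(Q) = {$, b}.
FOLLOW(S): in Q::=c S a, S is followed by a with FIRST {a}; in Q::=b S S b (occurrence 1), S is followed by S b with FIRST {a, b, c, y}; in Q::=b S S b (occurrence 2), S is followed by b with FIRST {b}; in S::=Q b S, the suffix after S is empty (adds nothing new); in Q'::=S b S b (occurrence 1), S is followed by b S b with FIRST {b}; in Q'::=S b S b (occurrence 2), S is followed by b with FIRST {b}. Thus FOLLOW(S) = {a, b, c, y}.
FOLLOW(R): in Q::=Q' a R Q', R is followed by Q' with FIRST {a, b, c, y}; in S::=R c b, R is followed by c b with FIRST {c}; in Q'::=c a R y, R is followed by y with FIRST {y}. Thus FOLLOW(R) = {a, b, c, y}.
FOLLOW(Q'): in Q::=Q' a R Q' (occurrence 1), Q' is followed by a R Q' with FIRST {a}; in Q::=Q' a R Q' (occurrence 2), the suffix after Q' is empty, so FOLLOW(Q') ⊇ FOLLOW(Q) = {$, b}. Thus FOLLOW(Q') = {$, a, b}.

{a, b, c, y}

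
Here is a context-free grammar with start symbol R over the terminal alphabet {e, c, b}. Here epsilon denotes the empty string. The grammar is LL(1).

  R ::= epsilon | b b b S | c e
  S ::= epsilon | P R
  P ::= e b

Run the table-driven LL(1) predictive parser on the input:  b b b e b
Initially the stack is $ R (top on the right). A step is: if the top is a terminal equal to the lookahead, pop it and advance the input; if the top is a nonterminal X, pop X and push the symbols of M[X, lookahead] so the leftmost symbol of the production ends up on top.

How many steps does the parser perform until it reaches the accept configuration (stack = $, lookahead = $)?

step 1: stack=$ R  input=b b b e b $  — expand R ::= b b b S
step 2: stack=$ S b b b  input=b b b e b $  — match b
step 3: stack=$ S b b  input=b b e b $  — match b
step 4: stack=$ S b  input=b e b $  — match b
step 5: stack=$ S  input=e b $  — expand S ::= P R
step 6: stack=$ R P  input=e b $  — expand P ::= e b
step 7: stack=$ R b e  input=e b $  — match e
step 8: stack=$ R b  input=b $  — match b
step 9: stack=$ R  input=$  — expand R ::= epsilon
Accept reached after 9 steps.

9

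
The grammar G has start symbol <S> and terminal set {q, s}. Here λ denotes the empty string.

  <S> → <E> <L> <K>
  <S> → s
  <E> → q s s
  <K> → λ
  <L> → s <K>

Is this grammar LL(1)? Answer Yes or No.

FIRST(<S>) = {q, s}
FIRST(<E>) = {q}
FIRST(<K>) = {λ}
FIRST(<L>) = {s}
FOLLOW(<S>) = {$}
FOLLOW(<E>) = {s}
FOLLOW(<K>) = {$}
FOLLOW(<L>) = {$}
Each cell of M receives at most one production.

Yes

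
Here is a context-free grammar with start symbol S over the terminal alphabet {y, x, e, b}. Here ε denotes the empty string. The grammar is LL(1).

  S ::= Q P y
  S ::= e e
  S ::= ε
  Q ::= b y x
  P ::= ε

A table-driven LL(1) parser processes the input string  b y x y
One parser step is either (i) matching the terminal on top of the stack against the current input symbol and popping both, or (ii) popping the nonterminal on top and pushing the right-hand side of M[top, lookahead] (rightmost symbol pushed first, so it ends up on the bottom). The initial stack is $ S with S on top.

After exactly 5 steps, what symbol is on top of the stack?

P

step 1: stack=$ S  input=b y x y $  — expand S ::= Q P y
step 2: stack=$ y P Q  input=b y x y $  — expand Q ::= b y x
step 3: stack=$ y P x y b  input=b y x y $  — match b
step 4: stack=$ y P x y  input=y x y $  — match y
step 5: stack=$ y P x  input=x y $  — match x
Stack after step 5: $ y P (top = P).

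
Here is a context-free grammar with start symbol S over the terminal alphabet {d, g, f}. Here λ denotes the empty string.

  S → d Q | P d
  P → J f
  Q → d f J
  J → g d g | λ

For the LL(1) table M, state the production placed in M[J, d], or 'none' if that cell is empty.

none

FIRST(Q): from Q→d f J we get {d}. So FIRST(Q) = {d}.
FIRST(J): from J→g d g we get {g}; from J→λ we get {λ}. So FIRST(J) = {λ, g}.
FIRST(P): from P→J f we get {f, g}. So FIRST(P) = {f, g}.
FIRST(S): from S→d Q we get {d}; from S→P d we get {f, g}. So FIRST(S) = {d, f, g}.
FOLLOW(S) includes $ since S is the start symbol.
FOLLOW(Q): in S→d Q, the suffix after Q is empty, so FOLLOW(Q) ⊇ FOLLOW(S) = {$}. Thus FOLLOW(Q) = {$}.
FOLLOW(J): in P→J f, J is followed by f with FIRST {f}; in Q→d f J, the suffix after J is empty, so FOLLOW(J) ⊇ FOLLOW(Q) = {$}. Thus FOLLOW(J) = {$, f}.
For J → g d g: FIRST(g d g) = {g}, so it goes in M[J, t] for t ∈ {g}.
For J → λ: FIRST(λ) = {λ}, so it goes in M[J, t] for t ∈ {}; since λ ∈ FIRST, also for every t ∈ FOLLOW(J) = {$, f}.
None of these place a production in M[J, d].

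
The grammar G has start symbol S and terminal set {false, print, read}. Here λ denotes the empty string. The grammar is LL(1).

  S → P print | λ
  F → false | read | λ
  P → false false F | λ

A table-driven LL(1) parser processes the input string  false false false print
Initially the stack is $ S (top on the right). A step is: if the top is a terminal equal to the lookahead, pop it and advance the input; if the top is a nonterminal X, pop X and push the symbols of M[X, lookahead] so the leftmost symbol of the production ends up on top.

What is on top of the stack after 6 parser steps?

     Stack                  Input                      Action
  1  $ S                    false false false print $  expand S → P print
  2  $ print P              false false false print $  expand P → false false F
  3  $ print F false false  false false false print $  match false
  4  $ print F false        false false print $        match false
  5  $ print F              false print $              expand F → false
  6  $ print false          false print $              match false
Stack after step 6: $ print (top = print).

print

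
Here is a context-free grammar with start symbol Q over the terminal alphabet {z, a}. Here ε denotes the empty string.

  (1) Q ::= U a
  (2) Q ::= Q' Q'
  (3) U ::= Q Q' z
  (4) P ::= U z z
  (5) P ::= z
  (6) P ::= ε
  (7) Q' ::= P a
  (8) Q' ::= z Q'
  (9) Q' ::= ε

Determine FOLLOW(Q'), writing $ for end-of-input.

FIRST(Q) = {ε, a, z}  (via U a, Q' Q')
FIRST(U) = {a, z}  (via Q Q' z)
FIRST(P) = {ε, a, z}  (via U z z)
FIRST(Q') = {ε, a, z}  (via P a)
FOLLOW(Q) includes $ since Q is the start symbol.
FOLLOW(Q): in U::=Q Q' z, Q is followed by Q' z with FIRST {a, z}. Thus FOLLOW(Q) = {$, a, z}.
FOLLOW(U): in Q::=U a, U is followed by a with FIRST {a}; in P::=U z z, U is followed by z z with FIRST {z}. Thus FOLLOW(U) = {a, z}.
FOLLOW(P): in Q'::=P a, P is followed by a with FIRST {a}. Thus FOLLOW(P) = {a}.
FOLLOW(Q'): in Q::=Q' Q' (occurrence 1), Q' is followed by Q' with FIRST {ε, a, z}; in Q::=Q' Q' (occurrence 1), the suffix after Q' is nullable, so FOLLOW(Q') ⊇ FOLLOW(Q) = {$, a, z}; in Q::=Q' Q' (occurrence 2), the suffix after Q' is empty, so FOLLOW(Q') ⊇ FOLLOW(Q) = {$, a, z}; in U::=Q Q' z, Q' is followed by z with FIRST {z}; in Q'::=z Q', the suffix after Q' is empty (adds nothing new). Thus FOLLOW(Q') = {$, a, z}.

{$, a, z}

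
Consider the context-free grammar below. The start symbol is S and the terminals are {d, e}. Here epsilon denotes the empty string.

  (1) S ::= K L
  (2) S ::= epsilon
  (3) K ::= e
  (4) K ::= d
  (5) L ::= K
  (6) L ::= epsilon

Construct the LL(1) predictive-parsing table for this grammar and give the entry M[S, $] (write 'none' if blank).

FIRST(K) = {d, e}
FIRST(S) = {epsilon, d, e}  (via K L)
FIRST(L) = {epsilon, d, e}  (via K)
FOLLOW(S) includes $ since S is the start symbol.
FOLLOW(S): S appears on no right-hand side. Thus FOLLOW(S) = {$}.
For S ::= K L: FIRST(K L) = {d, e}, so it goes in M[S, t] for t ∈ {d, e}.
For S ::= epsilon: FIRST(epsilon) = {epsilon}, so it goes in M[S, t] for t ∈ {}; since epsilon ∈ FIRST, also for every t ∈ FOLLOW(S) = {$}.

S ::= epsilon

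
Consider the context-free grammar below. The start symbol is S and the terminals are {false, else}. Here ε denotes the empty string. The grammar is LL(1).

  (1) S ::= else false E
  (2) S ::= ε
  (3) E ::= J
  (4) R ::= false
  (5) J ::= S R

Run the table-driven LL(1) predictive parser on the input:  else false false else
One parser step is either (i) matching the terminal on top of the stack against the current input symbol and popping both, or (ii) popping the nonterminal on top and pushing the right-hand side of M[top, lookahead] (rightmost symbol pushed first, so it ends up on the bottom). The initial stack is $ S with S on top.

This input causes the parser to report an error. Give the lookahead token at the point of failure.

else

     Stack           Input                    Action
  1  $ S             else false false else $  expand S ::= else false E
  2  $ E false else  else false false else $  match else
  3  $ E false       false false else $       match false
  4  $ E             false else $             expand E ::= J
  5  $ J             false else $             expand J ::= S R
  6  $ R S           false else $             expand S ::= ε
  7  $ R             false else $             expand R ::= false
  8  $ false         false else $             match false
  9  $               else $                   error: stack empty but input remains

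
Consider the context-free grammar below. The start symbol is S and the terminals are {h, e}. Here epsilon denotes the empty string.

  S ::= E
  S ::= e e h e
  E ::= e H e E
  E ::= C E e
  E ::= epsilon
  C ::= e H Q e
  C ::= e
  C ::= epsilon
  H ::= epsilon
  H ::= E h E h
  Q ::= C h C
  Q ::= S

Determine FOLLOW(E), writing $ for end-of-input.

{$, e, h}

FIRST(C): from C::=e H Q e we get {e}; from C::=e we get {e}; from C::=epsilon we get {epsilon}. So FIRST(C) = {epsilon, e}.
FIRST(E): from E::=e H e E we get {e}; from E::=C E e we get {e}; from E::=epsilon we get {epsilon}. So FIRST(E) = {epsilon, e}.
FIRST(S): from S::=E we get {epsilon, e}; from S::=e e h e we get {e}. So FIRST(S) = {epsilon, e}.
FIRST(H): from H::=epsilon we get {epsilon}; from H::=E h E h we get {e, h}. So FIRST(H) = {epsilon, e, h}.
FIRST(Q): from Q::=C h C we get {e, h}; from Q::=S we get {epsilon, e}. So FIRST(Q) = {epsilon, e, h}.
FOLLOW(S) includes $ since S is the start symbol.
FOLLOW(H): in E::=e H e E, H is followed by e E with FIRST {e}; in C::=e H Q e, H is followed by Q e with FIRST {e, h}. Thus FOLLOW(H) = {e, h}.
FOLLOW(Q): in C::=e H Q e, Q is followed by e with FIRST {e}. Thus FOLLOW(Q) = {e}.
FOLLOW(S): in Q::=S, the suffix after S is empty, so FOLLOW(S) ⊇ FOLLOW(Q) = {e}. Thus FOLLOW(S) = {$, e}.
FOLLOW(E): in S::=E, the suffix after E is empty, so FOLLOW(E) ⊇ FOLLOW(S) = {$, e}; in E::=e H e E, the suffix after E is empty (adds nothing new); in E::=C E e, E is followed by e with FIRST {e}; in H::=E h E h (occurrence 1), E is followed by h E h with FIRST {h}; in H::=E h E h (occurrence 2), E is followed by h with FIRST {h}. Thus FOLLOW(E) = {$, e, h}.
FOLLOW(C): in E::=C E e, C is followed by E e with FIRST {e}; in Q::=C h C (occurrence 1), C is followed by h C with FIRST {h}; in Q::=C h C (occurrence 2), the suffix after C is empty, so FOLLOW(C) ⊇ FOLLOW(Q) = {e}. Thus FOLLOW(C) = {e, h}.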